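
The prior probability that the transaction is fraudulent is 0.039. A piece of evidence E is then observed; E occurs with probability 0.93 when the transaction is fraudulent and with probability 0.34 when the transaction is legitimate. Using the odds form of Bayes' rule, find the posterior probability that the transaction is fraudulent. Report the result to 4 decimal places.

Posterior probability ≈ 0.0999

Prior odds = 0.039/(1−0.039) = 0.040583.
Likelihood ratio for E = 0.93/0.34 = 2.7353.
Posterior odds = prior odds × LR = 0.11101.
Posterior probability = odds/(1+odds) = 0.11101/1.1110 = 0.0999.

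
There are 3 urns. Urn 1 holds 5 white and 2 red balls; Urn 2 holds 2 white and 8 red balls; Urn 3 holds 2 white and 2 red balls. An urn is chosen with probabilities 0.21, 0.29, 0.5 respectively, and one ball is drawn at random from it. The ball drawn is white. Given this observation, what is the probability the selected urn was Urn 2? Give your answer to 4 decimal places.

Posterior probability ≈ 0.1266

Tabulate prior·likelihood by source: [1] prior 0.21, lik 0.7143, product 0.1500; [2] prior 0.29, lik 0.2, product 0.05800; [3] prior 0.5, lik 0.5, product 0.2500.
Normalizing constant = 0.45800; the posterior for Urn 2 is its product over the sum, 0.05800/0.45800 = 0.1266.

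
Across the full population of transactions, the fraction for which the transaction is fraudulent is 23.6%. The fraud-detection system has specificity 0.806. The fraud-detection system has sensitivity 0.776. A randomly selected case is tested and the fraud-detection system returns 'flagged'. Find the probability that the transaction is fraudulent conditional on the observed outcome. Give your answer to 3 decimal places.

P(H | E) ≈ 0.553

Let H be the event that the transaction is fraudulent. P(H) = 0.236, so P(¬H) = 0.764. With E the 'flagged' result, P(E|H) = 0.776 and P(E|¬H) = 0.194.
P(E) = 0.776·0.236 + 0.194·0.764 = 0.18314 + 0.14822 = 0.33135.
By Bayes' theorem, P(H|E) = 0.18314 / 0.33135 = 0.553.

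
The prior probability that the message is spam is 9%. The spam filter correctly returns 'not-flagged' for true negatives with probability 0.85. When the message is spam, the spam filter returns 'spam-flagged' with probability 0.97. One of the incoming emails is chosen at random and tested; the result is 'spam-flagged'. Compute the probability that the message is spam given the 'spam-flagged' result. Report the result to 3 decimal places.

Let H be the event that the message is spam. P(H) = 0.09, so P(¬H) = 0.91. With E the 'spam-flagged' result, P(E|H) = 0.97 and P(E|¬H) = 0.15.
P(E) = 0.97·0.09 + 0.15·0.91 = 0.087300 + 0.13650 = 0.22380.
By Bayes' theorem, P(H|E) = 0.087300 / 0.22380 = 0.390.

P(H | E) ≈ 0.390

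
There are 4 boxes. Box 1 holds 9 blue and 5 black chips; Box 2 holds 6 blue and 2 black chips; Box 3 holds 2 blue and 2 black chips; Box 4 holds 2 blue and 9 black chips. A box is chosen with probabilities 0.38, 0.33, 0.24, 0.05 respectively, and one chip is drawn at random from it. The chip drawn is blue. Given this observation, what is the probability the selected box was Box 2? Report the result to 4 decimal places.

P(blue|Box 1) = 0.6429; P(blue|Box 2) = 0.75; P(blue|Box 3) = 0.5; P(blue|Box 4) = 0.1818.
Prior × likelihood for each source: 0.38·0.6429=0.2443, 0.33·0.75=0.2475, 0.24·0.5=0.1200, 0.05·0.1818=0.009091. Summing gives P(blue) = 0.62088.
P(Box 2 | blue) = 0.2475 / 0.62088 = 0.3986.

Posterior probability ≈ 0.3986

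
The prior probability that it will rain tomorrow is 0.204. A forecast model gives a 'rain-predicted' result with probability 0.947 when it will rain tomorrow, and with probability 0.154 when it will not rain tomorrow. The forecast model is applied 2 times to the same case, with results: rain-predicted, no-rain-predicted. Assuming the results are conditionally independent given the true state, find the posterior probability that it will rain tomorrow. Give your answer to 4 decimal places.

Let H be the event that it will rain tomorrow; start with P(H) = 0.204. P('rain-predicted'|H) = 0.947, P('rain-predicted'|¬H) = 0.154.
Update on result 1 ('rain-predicted'): P(H) ← 0.947·0.2040 / (0.947·0.2040 + 0.154·0.7960) = 0.19319/0.31577 = 0.6118.
Update on result 2 ('no-rain-predicted'): P(H) ← 0.053·0.6118 / (0.053·0.6118 + 0.846·0.3882) = 0.032425/0.36085 = 0.0899.

Posterior P(H) ≈ 0.0899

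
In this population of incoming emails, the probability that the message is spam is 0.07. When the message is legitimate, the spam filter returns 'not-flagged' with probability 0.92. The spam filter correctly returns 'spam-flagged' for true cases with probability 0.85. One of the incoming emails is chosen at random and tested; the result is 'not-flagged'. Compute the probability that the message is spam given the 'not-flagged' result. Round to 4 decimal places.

P(H | E) ≈ 0.0121

Let H be the event that the message is spam. P(H) = 0.07, so P(¬H) = 0.93. With E the 'not-flagged' result, P(E|H) = 0.15 and P(E|¬H) = 0.92.
P(E) = 0.15·0.07 + 0.92·0.93 = 0.010500 + 0.85560 = 0.86610.
By Bayes' theorem, P(H|E) = 0.010500 / 0.86610 = 0.0121.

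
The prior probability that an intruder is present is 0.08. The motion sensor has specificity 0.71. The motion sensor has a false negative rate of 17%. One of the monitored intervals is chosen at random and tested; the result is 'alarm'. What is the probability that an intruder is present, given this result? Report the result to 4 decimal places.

Write H for 'an intruder is present'. Prior odds H:¬H = 0.08/0.92 = 0.086957. For the 'alarm' outcome, the likelihood ratio is 0.83/0.29 = 2.8621.
Posterior odds = 0.086957 × 2.8621 = 0.24888, so P(H|E) = 0.24888/(1+0.24888) = 0.1993.

P(H | E) ≈ 0.1993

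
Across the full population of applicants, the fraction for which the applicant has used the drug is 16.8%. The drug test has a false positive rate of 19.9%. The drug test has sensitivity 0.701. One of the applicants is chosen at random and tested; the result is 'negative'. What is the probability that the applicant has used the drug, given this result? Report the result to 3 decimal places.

P(H | E) ≈ 0.070

Let H be the event that the applicant has used the drug. P(H) = 0.168, so P(¬H) = 0.832. With E the 'negative' result, P(E|H) = 0.299 and P(E|¬H) = 0.801.
P(E) = 0.299·0.168 + 0.801·0.832 = 0.050232 + 0.66643 = 0.71666.
By Bayes' theorem, P(H|E) = 0.050232 / 0.71666 = 0.070.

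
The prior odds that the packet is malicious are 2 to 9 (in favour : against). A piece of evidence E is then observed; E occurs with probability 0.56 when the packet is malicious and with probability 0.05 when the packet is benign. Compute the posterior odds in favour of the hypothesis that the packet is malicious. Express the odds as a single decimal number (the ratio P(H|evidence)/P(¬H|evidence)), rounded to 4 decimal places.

Prior odds = 2/9 = 0.22222. In log-odds, ln(0.22222) = -1.5041.
Add log likelihood ratio: ln(11.200) = 2.4159.
Posterior log-odds = 0.91184, so posterior odds = exp(0.91184) = 2.4889.

Posterior odds ≈ 2.4889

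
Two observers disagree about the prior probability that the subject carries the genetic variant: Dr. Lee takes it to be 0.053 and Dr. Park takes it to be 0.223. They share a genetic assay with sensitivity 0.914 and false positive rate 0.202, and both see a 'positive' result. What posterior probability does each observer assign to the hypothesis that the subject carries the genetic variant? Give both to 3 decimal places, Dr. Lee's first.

P('+'|H) = 0.914, P('+'|¬H) = 0.202.
Dr. Lee: numerator 0.914·0.053 = 0.048442; evidence = 0.048442+0.202·0.947 = 0.23974; posterior = 0.202.
Dr. Park: numerator 0.914·0.223 = 0.20382; evidence = 0.20382+0.202·0.777 = 0.36078; posterior = 0.565.

Dr. Lee: 0.202; Dr. Park: 0.565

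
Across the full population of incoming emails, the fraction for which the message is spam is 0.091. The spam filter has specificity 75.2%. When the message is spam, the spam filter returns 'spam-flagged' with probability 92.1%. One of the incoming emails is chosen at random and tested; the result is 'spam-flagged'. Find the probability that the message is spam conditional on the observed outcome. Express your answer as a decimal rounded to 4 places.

P(H | E) ≈ 0.2710

Write H for 'the message is spam'. Prior odds H:¬H = 0.091/0.909 = 0.10011. For the 'spam-flagged' outcome, the likelihood ratio is 0.921/0.248 = 3.7137.
Posterior odds = 0.10011 × 3.7137 = 0.37178, so P(H|E) = 0.37178/(1+0.37178) = 0.2710.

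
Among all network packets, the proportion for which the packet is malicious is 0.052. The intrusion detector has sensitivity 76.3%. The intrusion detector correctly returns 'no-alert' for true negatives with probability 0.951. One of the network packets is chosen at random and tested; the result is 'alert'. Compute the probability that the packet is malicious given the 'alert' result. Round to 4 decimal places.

P(H | E) ≈ 0.4607

Write H for 'the packet is malicious'. Prior odds H:¬H = 0.052/0.948 = 0.054852. For the 'alert' outcome, the likelihood ratio is 0.763/0.049 = 15.571.
Posterior odds = 0.054852 × 15.571 = 0.85413, so P(H|E) = 0.85413/(1+0.85413) = 0.4607.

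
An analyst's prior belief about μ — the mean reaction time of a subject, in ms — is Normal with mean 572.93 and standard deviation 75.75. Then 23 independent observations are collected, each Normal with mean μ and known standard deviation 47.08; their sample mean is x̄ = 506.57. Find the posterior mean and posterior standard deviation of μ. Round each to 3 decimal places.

Posterior mean ≈ 507.666; posterior SD ≈ 9.735

Prior precision 1/τ₀² = 1/75.75² = 0.00017427; data precision n/σ² = 23/47.08² = 0.0103766.
Posterior precision = 0.00017427 + 0.0103766 = 0.0105509, giving posterior SD = 1/√0.0105509 = 9.735.
Posterior mean = (0.00017427·572.93 + 0.0103766·506.57) / 0.0105509 = 507.666.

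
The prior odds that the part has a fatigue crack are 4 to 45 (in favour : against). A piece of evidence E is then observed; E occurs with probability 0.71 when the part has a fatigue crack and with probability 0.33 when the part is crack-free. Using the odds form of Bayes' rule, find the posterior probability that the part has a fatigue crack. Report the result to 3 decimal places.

Prior odds = 4/45 = 0.088889.
Likelihood ratio for E = 0.71/0.33 = 2.1515.
Posterior odds = prior odds × LR = 0.19125.
Posterior probability = odds/(1+odds) = 0.19125/1.1912 = 0.161.

Posterior probability ≈ 0.161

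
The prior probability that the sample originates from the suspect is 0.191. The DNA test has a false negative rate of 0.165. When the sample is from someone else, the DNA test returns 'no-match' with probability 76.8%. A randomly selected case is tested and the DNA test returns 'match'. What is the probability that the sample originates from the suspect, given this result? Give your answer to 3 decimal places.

Let H be the event that the sample originates from the suspect. P(H) = 0.191, so P(¬H) = 0.809. With E the 'match' result, P(E|H) = 0.835 and P(E|¬H) = 0.232.
P(E) = 0.835·0.191 + 0.232·0.809 = 0.15948 + 0.18769 = 0.34717.
By Bayes' theorem, P(H|E) = 0.15948 / 0.34717 = 0.459.

P(H | E) ≈ 0.459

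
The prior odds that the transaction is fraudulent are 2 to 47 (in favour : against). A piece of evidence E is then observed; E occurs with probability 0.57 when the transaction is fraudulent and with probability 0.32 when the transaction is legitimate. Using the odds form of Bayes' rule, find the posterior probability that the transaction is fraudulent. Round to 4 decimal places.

Prior odds = 2/47 = 0.042553. In log-odds, ln(0.042553) = -3.1570.
Add log likelihood ratio: ln(1.7812) = 0.57732.
Posterior log-odds = -2.5797, so posterior odds = exp(-2.5797) = 0.075798. Converting, P(H|E) = 0.075798/1.0758 = 0.0705.

Posterior probability ≈ 0.0705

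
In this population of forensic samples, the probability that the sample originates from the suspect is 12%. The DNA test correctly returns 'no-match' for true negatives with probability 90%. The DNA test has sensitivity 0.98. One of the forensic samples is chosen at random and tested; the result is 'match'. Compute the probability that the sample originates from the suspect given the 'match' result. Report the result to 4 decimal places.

P(H | E) ≈ 0.5720

Let H be the event that the sample originates from the suspect. P(H) = 0.12, so P(¬H) = 0.88. With E the 'match' result, P(E|H) = 0.98 and P(E|¬H) = 0.1.
P(E) = 0.98·0.12 + 0.1·0.88 = 0.11760 + 0.088000 = 0.20560.
By Bayes' theorem, P(H|E) = 0.11760 / 0.20560 = 0.5720.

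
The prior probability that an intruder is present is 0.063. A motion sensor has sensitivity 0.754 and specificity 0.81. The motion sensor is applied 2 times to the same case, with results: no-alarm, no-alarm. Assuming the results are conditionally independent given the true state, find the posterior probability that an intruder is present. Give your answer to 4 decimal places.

Let H be the event that an intruder is present; start with P(H) = 0.063. P('alarm'|H) = 0.754, P('alarm'|¬H) = 0.19.
Update on result 1 ('no-alarm'): P(H) ← 0.246·0.0630 / (0.246·0.0630 + 0.81·0.9370) = 0.015498/0.77447 = 0.0200.
Update on result 2 ('no-alarm'): P(H) ← 0.246·0.0200 / (0.246·0.0200 + 0.81·0.9800) = 0.0049227/0.79871 = 0.0062.

Posterior P(H) ≈ 0.0062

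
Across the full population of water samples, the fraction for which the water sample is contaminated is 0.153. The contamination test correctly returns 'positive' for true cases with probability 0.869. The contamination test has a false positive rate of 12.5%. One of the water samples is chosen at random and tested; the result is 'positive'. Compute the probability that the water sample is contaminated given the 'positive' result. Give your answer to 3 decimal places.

P(H | E) ≈ 0.557

Write H for 'the water sample is contaminated'. Prior odds H:¬H = 0.153/0.847 = 0.18064. For the 'positive' outcome, the likelihood ratio is 0.869/0.125 = 6.9520.
Posterior odds = 0.18064 × 6.9520 = 1.2558, so P(H|E) = 1.2558/(1+1.2558) = 0.557.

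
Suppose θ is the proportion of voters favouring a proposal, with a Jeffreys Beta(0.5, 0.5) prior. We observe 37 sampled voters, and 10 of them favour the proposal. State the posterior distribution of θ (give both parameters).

The binomial likelihood is conjugate to the Beta prior: with 10 successes and 27 failures, the posterior is Beta(0.5+10, 0.5+27) = Beta(10.5, 27.5).

Posterior: Beta(10.5, 27.5)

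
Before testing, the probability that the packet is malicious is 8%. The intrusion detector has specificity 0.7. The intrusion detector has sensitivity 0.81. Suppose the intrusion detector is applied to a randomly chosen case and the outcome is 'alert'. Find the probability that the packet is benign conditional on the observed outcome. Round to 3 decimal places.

P(¬H | E) ≈ 0.810

Write H for 'the packet is malicious'. Prior odds H:¬H = 0.08/0.92 = 0.086957. For the 'alert' outcome, the likelihood ratio is 0.81/0.3 = 2.7000.
Posterior odds = 0.086957 × 2.7000 = 0.23478, so P(H|E) = 0.23478/(1+0.23478) = 0.190. Then P(¬H|E) = 1 − 0.190 = 0.810.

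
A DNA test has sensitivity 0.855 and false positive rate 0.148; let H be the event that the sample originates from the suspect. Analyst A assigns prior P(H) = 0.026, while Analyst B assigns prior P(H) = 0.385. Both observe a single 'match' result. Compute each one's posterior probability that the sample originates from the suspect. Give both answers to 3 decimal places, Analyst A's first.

Analyst A: 0.134; Analyst B: 0.783

The likelihood ratio for a 'match' result is 0.855/0.148 = 5.7770.
Analyst A: prior odds 0.026/0.974 = 0.026694; posterior odds 0.15421; posterior probability 0.134.
Analyst B: prior odds 0.385/0.615 = 0.62602; posterior odds 3.6165; posterior probability 0.783.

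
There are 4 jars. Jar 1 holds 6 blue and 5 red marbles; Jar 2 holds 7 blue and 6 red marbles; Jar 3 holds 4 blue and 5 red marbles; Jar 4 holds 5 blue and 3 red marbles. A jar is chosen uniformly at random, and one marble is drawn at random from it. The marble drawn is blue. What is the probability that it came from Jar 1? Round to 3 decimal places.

Posterior probability ≈ 0.253

Tabulate prior·likelihood by source: [1] prior 0.25, lik 0.5455, product 0.1364; [2] prior 0.25, lik 0.5385, product 0.1346; [3] prior 0.25, lik 0.4444, product 0.1111; [4] prior 0.25, lik 0.625, product 0.1562.
Normalizing constant = 0.53834; the posterior for Jar 1 is its product over the sum, 0.1364/0.53834 = 0.253.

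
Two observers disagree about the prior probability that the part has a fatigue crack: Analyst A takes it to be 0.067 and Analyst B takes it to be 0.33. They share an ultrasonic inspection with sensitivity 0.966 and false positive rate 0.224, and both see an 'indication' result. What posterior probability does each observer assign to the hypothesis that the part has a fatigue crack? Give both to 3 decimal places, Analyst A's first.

P('+'|H) = 0.966, P('+'|¬H) = 0.224.
Analyst A: numerator 0.966·0.067 = 0.064722; evidence = 0.064722+0.224·0.933 = 0.27371; posterior = 0.236.
Analyst B: numerator 0.966·0.33 = 0.31878; evidence = 0.31878+0.224·0.67 = 0.46886; posterior = 0.680.

Analyst A: 0.236; Analyst B: 0.680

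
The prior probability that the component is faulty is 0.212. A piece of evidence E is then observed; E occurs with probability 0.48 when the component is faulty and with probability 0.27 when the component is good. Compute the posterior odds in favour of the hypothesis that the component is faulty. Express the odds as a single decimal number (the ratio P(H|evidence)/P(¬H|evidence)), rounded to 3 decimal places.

Prior odds = 0.212/(1−0.212) = 0.26904.
Likelihood ratio for E = 0.48/0.27 = 1.7778.
Posterior odds = prior odds × LR = 0.47829.

Posterior odds ≈ 0.478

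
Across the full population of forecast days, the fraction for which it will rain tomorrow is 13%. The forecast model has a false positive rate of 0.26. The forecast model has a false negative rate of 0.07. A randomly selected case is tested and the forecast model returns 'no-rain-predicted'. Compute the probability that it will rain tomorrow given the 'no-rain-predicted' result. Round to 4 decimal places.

P(H | E) ≈ 0.0139

Write H for 'it will rain tomorrow'. Prior odds H:¬H = 0.13/0.87 = 0.14943. For the 'no-rain-predicted' outcome, the likelihood ratio is 0.07/0.74 = 0.094595.
Posterior odds = 0.14943 × 0.094595 = 0.014135, so P(H|E) = 0.014135/(1+0.014135) = 0.0139.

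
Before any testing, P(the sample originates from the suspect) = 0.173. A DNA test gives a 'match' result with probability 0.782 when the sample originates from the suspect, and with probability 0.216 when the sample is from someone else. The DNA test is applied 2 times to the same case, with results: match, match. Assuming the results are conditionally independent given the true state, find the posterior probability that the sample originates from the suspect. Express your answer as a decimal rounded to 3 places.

With H the event that the sample originates from the suspect, the joint likelihood of the observed sequence is P(data|H) = 0.782·0.782 = 0.61152 and P(data|¬H) = 0.216·0.216 = 0.046656.
Bayes: P(H|data) = 0.173·0.61152 / (0.173·0.61152 + 0.827·0.046656) = 0.10579/0.14438 = 0.7328.

Posterior P(H) ≈ 0.733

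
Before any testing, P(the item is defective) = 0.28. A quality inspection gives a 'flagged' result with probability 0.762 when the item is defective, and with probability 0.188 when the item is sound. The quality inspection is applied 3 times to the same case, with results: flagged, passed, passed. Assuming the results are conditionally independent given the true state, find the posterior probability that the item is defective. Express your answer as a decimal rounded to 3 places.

Posterior P(H) ≈ 0.119

Let H be the event that the item is defective; start with P(H) = 0.28. P('flagged'|H) = 0.762, P('flagged'|¬H) = 0.188.
Update on result 1 ('flagged'): P(H) ← 0.762·0.2800 / (0.762·0.2800 + 0.188·0.7200) = 0.21336/0.34872 = 0.6118.
Update on result 2 ('passed'): P(H) ← 0.238·0.6118 / (0.238·0.6118 + 0.812·0.3882) = 0.14562/0.46081 = 0.3160.
Update on result 3 ('passed'): P(H) ← 0.238·0.3160 / (0.238·0.3160 + 0.812·0.6840) = 0.075209/0.63061 = 0.1193.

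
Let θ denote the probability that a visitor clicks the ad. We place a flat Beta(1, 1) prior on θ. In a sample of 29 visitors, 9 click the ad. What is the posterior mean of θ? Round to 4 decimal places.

Posterior mean ≈ 0.3226

Observing 9 successes and 20 failures updates Beta(1, 1) by adding the success and failure counts to the two shape parameters: α = 1+9 = 10, β = 1+20 = 21.
E[θ | data] = 10/(10+21) = 0.3226.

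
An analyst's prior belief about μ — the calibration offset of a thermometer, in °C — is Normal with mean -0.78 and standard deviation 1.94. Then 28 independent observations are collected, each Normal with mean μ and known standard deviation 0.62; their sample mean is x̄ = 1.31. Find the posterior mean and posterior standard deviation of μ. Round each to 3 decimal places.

Prior precision 1/τ₀² = 1/1.94² = 0.265703; data precision n/σ² = 28/0.62² = 72.8408.
Posterior precision = 0.265703 + 72.8408 = 73.1065, giving posterior SD = 1/√73.1065 = 0.117.
Posterior mean = (0.265703·-0.78 + 72.8408·1.31) / 73.1065 = 1.302.

Posterior mean ≈ 1.302; posterior SD ≈ 0.117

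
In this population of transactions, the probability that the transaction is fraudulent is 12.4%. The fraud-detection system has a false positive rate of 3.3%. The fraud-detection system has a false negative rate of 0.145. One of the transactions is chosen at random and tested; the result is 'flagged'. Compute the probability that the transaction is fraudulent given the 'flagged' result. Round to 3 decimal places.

P(H | E) ≈ 0.786

Let H be the event that the transaction is fraudulent. P(H) = 0.124, so P(¬H) = 0.876. With E the 'flagged' result, P(E|H) = 0.855 and P(E|¬H) = 0.033.
P(E) = 0.855·0.124 + 0.033·0.876 = 0.10602 + 0.028908 = 0.13493.
By Bayes' theorem, P(H|E) = 0.10602 / 0.13493 = 0.786.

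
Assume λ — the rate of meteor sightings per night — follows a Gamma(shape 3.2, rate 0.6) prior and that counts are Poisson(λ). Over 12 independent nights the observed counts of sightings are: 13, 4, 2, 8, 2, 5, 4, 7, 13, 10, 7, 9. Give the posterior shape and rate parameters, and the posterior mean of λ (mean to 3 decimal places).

The Poisson likelihood adds the total count to the shape and the number of exposure periods to the rate. Here ∑xᵢ = 84 and n = 12, so shape 3.2→87.2 and rate 0.6→12.6.
E[λ | data] = 87.2/12.6 = 6.921.

Posterior: Gamma(shape=87.2, rate=12.6); mean ≈ 6.921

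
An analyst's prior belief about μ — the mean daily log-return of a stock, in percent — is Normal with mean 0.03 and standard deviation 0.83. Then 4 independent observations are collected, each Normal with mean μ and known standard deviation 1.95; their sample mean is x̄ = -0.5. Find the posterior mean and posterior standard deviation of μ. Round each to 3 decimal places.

With known σ, the Normal prior is conjugate. Weight on the data is w = (n/σ²)/(n/σ² + 1/τ₀²) = 1.05194/(1.05194+1.45159) = 0.42018.
Posterior mean = w·x̄ + (1−w)·μ₀ = 0.42018·-0.5 + 0.57982·0.03 = -0.193. Posterior variance = 1/(1.05194+1.45159) = 0.399436, so SD = 0.632.

Posterior mean ≈ -0.193; posterior SD ≈ 0.632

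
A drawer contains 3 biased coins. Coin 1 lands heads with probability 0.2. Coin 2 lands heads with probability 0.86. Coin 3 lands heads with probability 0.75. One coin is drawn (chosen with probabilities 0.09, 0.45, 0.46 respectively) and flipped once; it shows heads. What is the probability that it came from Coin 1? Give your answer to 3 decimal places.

Tabulate prior·likelihood by source: [1] prior 0.09, lik 0.2, product 0.01800; [2] prior 0.45, lik 0.86, product 0.3870; [3] prior 0.46, lik 0.75, product 0.3450.
Normalizing constant = 0.75000; the posterior for Coin 1 is its product over the sum, 0.01800/0.75000 = 0.024.

Posterior probability ≈ 0.024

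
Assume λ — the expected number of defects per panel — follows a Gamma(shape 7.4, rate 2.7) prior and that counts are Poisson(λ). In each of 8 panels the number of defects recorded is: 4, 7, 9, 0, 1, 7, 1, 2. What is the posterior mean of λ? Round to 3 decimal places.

Total count ∑xᵢ = 31 over n = 8 panels.
Gamma is conjugate to the Poisson likelihood: posterior is Gamma(shape = 7.4+31 = 38.4, rate = 2.7+8 = 10.7).
Posterior mean = shape/rate = 38.4/10.7 = 3.589.

Posterior mean ≈ 3.589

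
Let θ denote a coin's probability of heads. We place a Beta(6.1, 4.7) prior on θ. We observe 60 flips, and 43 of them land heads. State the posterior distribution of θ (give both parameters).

The binomial likelihood is conjugate to the Beta prior: with 43 successes and 17 failures, the posterior is Beta(6.1+43, 4.7+17) = Beta(49.1, 21.7).

Posterior: Beta(49.1, 21.7)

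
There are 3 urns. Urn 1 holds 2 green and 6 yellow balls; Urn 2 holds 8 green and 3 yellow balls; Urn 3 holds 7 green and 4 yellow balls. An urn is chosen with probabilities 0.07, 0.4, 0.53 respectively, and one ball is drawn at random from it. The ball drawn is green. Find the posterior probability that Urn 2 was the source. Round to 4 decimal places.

Tabulate prior·likelihood by source: [1] prior 0.07, lik 0.25, product 0.01750; [2] prior 0.4, lik 0.7273, product 0.2909; [3] prior 0.53, lik 0.6364, product 0.3373.
Normalizing constant = 0.64568; the posterior for Urn 2 is its product over the sum, 0.2909/0.64568 = 0.4505.

Posterior probability ≈ 0.4505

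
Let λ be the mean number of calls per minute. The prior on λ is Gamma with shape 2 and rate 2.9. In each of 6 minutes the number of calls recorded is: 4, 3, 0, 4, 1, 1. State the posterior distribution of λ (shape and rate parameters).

Posterior: Gamma(shape=15, rate=8.9)

The Poisson likelihood adds the total count to the shape and the number of exposure periods to the rate. Here ∑xᵢ = 13 and n = 6, so shape 2→15 and rate 2.9→8.9.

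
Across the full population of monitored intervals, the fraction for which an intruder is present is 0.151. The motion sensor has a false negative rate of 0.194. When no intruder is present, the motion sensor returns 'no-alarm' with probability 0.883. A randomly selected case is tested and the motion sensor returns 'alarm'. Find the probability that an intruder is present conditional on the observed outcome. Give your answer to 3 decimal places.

P(H | E) ≈ 0.551

Let H be the event that an intruder is present. P(H) = 0.151, so P(¬H) = 0.849. With E the 'alarm' result, P(E|H) = 0.806 and P(E|¬H) = 0.117.
P(E) = 0.806·0.151 + 0.117·0.849 = 0.12171 + 0.099333 = 0.22104.
By Bayes' theorem, P(H|E) = 0.12171 / 0.22104 = 0.551.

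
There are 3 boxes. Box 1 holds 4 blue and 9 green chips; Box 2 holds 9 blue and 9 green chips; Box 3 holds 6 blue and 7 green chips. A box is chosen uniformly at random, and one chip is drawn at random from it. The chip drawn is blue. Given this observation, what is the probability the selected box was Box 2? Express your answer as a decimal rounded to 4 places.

P(blue|Box 1) = 0.3077; P(blue|Box 2) = 0.5; P(blue|Box 3) = 0.4615.
Prior × likelihood for each source: 0.333333·0.3077=0.1026, 0.333333·0.5=0.1667, 0.333333·0.4615=0.1538. Summing gives P(blue) = 0.42308.
P(Box 2 | blue) = 0.1667 / 0.42308 = 0.3939.

Posterior probability ≈ 0.3939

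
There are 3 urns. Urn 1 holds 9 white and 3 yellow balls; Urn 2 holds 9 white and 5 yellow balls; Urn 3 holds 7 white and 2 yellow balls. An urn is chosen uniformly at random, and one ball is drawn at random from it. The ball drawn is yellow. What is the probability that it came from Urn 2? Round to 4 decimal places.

Posterior probability ≈ 0.4306

Tabulate prior·likelihood by source: [1] prior 0.333333, lik 0.25, product 0.08333; [2] prior 0.333333, lik 0.3571, product 0.1190; [3] prior 0.333333, lik 0.2222, product 0.07407.
Normalizing constant = 0.27646; the posterior for Urn 2 is its product over the sum, 0.1190/0.27646 = 0.4306.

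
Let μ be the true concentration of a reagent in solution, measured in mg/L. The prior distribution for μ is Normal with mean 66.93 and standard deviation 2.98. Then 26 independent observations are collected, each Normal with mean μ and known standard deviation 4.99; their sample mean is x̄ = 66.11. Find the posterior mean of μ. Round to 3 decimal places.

With known σ, the Normal prior is conjugate. Weight on the data is w = (n/σ²)/(n/σ² + 1/τ₀²) = 1.04417/(1.04417+0.112608) = 0.90265.
Posterior mean = w·x̄ + (1−w)·μ₀ = 0.90265·66.11 + 0.097346·66.93 = 66.190.

Posterior mean ≈ 66.190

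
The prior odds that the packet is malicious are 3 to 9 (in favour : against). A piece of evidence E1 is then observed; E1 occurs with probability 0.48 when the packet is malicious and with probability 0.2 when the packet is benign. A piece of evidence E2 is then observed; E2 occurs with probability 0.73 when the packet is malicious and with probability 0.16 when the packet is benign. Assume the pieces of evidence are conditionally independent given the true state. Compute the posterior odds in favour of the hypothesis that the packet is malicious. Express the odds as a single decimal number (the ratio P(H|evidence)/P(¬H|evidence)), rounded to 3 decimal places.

Posterior odds ≈ 3.650

Prior odds = 3/9 = 0.33333. In log-odds, ln(0.33333) = -1.0986.
Add log likelihood ratios: ln(2.4000) + ln(4.5625) = 2.3933.
Posterior log-odds = 1.2947, so posterior odds = exp(1.2947) = 3.6500.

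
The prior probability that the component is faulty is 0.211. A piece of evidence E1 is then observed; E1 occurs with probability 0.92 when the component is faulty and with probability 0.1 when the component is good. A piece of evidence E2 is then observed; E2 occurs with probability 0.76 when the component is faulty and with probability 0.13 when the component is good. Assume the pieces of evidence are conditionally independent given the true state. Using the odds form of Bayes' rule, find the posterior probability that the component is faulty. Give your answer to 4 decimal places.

Posterior probability ≈ 0.9350

Prior odds = 0.211/(1−0.211) = 0.26743.
Likelihood ratio for E1 = 0.92/0.1 = 9.2000.
Likelihood ratio for E2 = 0.76/0.13 = 5.8462.
Posterior odds = prior odds × LR₁ × LR₂ = 14.383.
Posterior probability = odds/(1+odds) = 14.383/15.383 = 0.9350.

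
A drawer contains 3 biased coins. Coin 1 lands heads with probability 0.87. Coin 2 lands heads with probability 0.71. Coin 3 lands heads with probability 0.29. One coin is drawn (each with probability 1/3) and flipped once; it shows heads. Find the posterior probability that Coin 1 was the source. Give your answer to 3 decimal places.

Tabulate prior·likelihood by source: [1] prior 0.333333, lik 0.87, product 0.2900; [2] prior 0.333333, lik 0.71, product 0.2367; [3] prior 0.333333, lik 0.29, product 0.09667.
Normalizing constant = 0.62333; the posterior for Coin 1 is its product over the sum, 0.2900/0.62333 = 0.465.

Posterior probability ≈ 0.465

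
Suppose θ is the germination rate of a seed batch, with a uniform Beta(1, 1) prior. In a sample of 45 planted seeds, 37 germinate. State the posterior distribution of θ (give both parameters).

Posterior: Beta(38, 9)

Observing 37 successes and 8 failures updates Beta(1, 1) by adding the success and failure counts to the two shape parameters: α = 1+37 = 38, β = 1+8 = 9.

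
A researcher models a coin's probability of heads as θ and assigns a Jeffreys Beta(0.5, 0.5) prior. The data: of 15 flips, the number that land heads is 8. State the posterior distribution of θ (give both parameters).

The binomial likelihood is conjugate to the Beta prior: with 8 successes and 7 failures, the posterior is Beta(0.5+8, 0.5+7) = Beta(8.5, 7.5).

Posterior: Beta(8.5, 7.5)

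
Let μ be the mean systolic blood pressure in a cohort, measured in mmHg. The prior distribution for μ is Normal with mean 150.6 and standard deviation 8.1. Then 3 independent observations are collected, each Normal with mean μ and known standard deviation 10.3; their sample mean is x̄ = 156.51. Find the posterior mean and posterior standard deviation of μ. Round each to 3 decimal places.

With known σ, the Normal prior is conjugate. Weight on the data is w = (n/σ²)/(n/σ² + 1/τ₀²) = 0.0282779/(0.0282779+0.0152416) = 0.64978.
Posterior mean = w·x̄ + (1−w)·μ₀ = 0.64978·156.51 + 0.35022·150.6 = 154.440. Posterior variance = 1/(0.0282779+0.0152416) = 22.9782, so SD = 4.794.

Posterior mean ≈ 154.440; posterior SD ≈ 4.794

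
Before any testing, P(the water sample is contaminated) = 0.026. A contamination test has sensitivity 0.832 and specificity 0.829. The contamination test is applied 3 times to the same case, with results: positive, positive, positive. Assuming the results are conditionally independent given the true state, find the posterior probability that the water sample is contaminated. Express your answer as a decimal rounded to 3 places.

Posterior P(H) ≈ 0.755

With H the event that the water sample is contaminated, the joint likelihood of the observed sequence is P(data|H) = 0.832·0.832·0.832 = 0.57593 and P(data|¬H) = 0.171·0.171·0.171 = 0.0050002.
Bayes: P(H|data) = 0.026·0.57593 / (0.026·0.57593 + 0.974·0.0050002) = 0.014974/0.019844 = 0.7546.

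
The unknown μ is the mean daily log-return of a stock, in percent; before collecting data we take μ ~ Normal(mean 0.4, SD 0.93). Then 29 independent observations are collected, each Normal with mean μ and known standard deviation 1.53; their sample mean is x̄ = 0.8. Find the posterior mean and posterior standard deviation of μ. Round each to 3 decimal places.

Posterior mean ≈ 0.766; posterior SD ≈ 0.272

With known σ, the Normal prior is conjugate. Weight on the data is w = (n/σ²)/(n/σ² + 1/τ₀²) = 12.3884/(12.3884+1.15620) = 0.91464.
Posterior mean = w·x̄ + (1−w)·μ₀ = 0.91464·0.8 + 0.085363·0.4 = 0.766. Posterior variance = 1/(12.3884+1.15620) = 0.0738302, so SD = 0.272.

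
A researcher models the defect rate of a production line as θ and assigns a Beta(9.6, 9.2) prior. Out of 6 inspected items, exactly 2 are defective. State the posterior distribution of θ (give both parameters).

Observing 2 successes and 4 failures updates Beta(9.6, 9.2) by adding the success and failure counts to the two shape parameters: α = 9.6+2 = 11.6, β = 9.2+4 = 13.2.

Posterior: Beta(11.6, 13.2)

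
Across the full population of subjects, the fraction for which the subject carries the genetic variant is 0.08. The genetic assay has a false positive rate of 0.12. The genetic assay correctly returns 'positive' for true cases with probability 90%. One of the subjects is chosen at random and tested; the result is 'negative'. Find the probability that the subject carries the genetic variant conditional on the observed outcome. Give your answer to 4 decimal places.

Let H be the event that the subject carries the genetic variant. P(H) = 0.08, so P(¬H) = 0.92. With E the 'negative' result, P(E|H) = 0.1 and P(E|¬H) = 0.88.
P(E) = 0.1·0.08 + 0.88·0.92 = 0.0080000 + 0.80960 = 0.81760.
By Bayes' theorem, P(H|E) = 0.0080000 / 0.81760 = 0.0098.

P(H | E) ≈ 0.0098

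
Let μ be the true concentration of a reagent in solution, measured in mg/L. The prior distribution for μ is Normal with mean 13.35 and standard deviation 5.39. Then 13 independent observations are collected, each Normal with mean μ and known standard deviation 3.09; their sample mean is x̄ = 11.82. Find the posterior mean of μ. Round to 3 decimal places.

Posterior mean ≈ 11.858

With known σ, the Normal prior is conjugate. Weight on the data is w = (n/σ²)/(n/σ² + 1/τ₀²) = 1.36153/(1.36153+0.0344209) = 0.97534.
Posterior mean = w·x̄ + (1−w)·μ₀ = 0.97534·11.82 + 0.024658·13.35 = 11.858.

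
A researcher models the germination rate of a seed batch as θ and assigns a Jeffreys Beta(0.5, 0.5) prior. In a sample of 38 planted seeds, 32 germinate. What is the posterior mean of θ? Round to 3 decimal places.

Observing 32 successes and 6 failures updates Beta(0.5, 0.5) by adding the success and failure counts to the two shape parameters: α = 0.5+32 = 32.5, β = 0.5+6 = 6.5.
E[θ | data] = 32.5/(32.5+6.5) = 0.833.

Posterior mean ≈ 0.833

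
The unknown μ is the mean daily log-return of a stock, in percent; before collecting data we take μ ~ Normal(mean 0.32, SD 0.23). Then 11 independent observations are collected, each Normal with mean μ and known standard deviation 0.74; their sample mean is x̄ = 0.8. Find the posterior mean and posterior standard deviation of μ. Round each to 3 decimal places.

Prior precision 1/τ₀² = 1/0.23² = 18.9036; data precision n/σ² = 11/0.74² = 20.0877.
Posterior precision = 18.9036 + 20.0877 = 38.9912, giving posterior SD = 1/√38.9912 = 0.160.
Posterior mean = (18.9036·0.32 + 20.0877·0.8) / 38.9912 = 0.567.

Posterior mean ≈ 0.567; posterior SD ≈ 0.160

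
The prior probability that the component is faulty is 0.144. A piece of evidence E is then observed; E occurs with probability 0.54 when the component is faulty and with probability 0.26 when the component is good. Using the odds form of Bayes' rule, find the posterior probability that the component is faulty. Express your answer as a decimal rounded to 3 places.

Posterior probability ≈ 0.259

Prior odds = 0.144/(1−0.144) = 0.16822. In log-odds, ln(0.16822) = -1.7825.
Add log likelihood ratio: ln(2.0769) = 0.73089.
Posterior log-odds = -1.0516, so posterior odds = exp(-1.0516) = 0.34939. Converting, P(H|E) = 0.34939/1.3494 = 0.259.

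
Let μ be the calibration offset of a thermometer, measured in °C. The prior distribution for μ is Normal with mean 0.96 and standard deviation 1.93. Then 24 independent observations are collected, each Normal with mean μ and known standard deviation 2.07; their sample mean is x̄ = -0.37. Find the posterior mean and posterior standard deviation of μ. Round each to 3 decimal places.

Posterior mean ≈ -0.309; posterior SD ≈ 0.413

With known σ, the Normal prior is conjugate. Weight on the data is w = (n/σ²)/(n/σ² + 1/τ₀²) = 5.60106/(5.60106+0.268464) = 0.95426.
Posterior mean = w·x̄ + (1−w)·μ₀ = 0.95426·-0.37 + 0.045739·0.96 = -0.309. Posterior variance = 1/(5.60106+0.268464) = 0.170371, so SD = 0.413.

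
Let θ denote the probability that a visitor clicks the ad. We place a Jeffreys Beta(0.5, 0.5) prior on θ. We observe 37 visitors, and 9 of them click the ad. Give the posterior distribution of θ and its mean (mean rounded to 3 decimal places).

Posterior: Beta(9.5, 28.5); mean ≈ 0.250

The binomial likelihood is conjugate to the Beta prior: with 9 successes and 28 failures, the posterior is Beta(0.5+9, 0.5+28) = Beta(9.5, 28.5).
E[θ | data] = 9.5/(9.5+28.5) = 0.250.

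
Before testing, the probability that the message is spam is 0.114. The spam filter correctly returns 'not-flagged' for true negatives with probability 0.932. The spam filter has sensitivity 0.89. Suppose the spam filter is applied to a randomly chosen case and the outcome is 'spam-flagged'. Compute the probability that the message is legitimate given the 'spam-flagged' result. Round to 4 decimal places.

Let H be the event that the message is spam. P(H) = 0.114, so P(¬H) = 0.886. With E the 'spam-flagged' result, P(E|H) = 0.89 and P(E|¬H) = 0.068.
P(E) = 0.89·0.114 + 0.068·0.886 = 0.10146 + 0.060248 = 0.16171.
By Bayes' theorem, P(H|E) = 0.10146 / 0.16171 = 0.6274. Hence P(¬H|E) = 1 − 0.6274 = 0.3726.

P(¬H | E) ≈ 0.3726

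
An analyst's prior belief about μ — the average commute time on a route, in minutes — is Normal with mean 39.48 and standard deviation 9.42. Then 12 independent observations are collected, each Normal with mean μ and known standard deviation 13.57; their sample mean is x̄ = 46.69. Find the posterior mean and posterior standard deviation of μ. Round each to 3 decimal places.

Posterior mean ≈ 45.627; posterior SD ≈ 3.617

With known σ, the Normal prior is conjugate. Weight on the data is w = (n/σ²)/(n/σ² + 1/τ₀²) = 0.0651661/(0.0651661+0.0112693) = 0.85256.
Posterior mean = w·x̄ + (1−w)·μ₀ = 0.85256·46.69 + 0.14744·39.48 = 45.627. Posterior variance = 1/(0.0651661+0.0112693) = 13.0829, so SD = 3.617.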